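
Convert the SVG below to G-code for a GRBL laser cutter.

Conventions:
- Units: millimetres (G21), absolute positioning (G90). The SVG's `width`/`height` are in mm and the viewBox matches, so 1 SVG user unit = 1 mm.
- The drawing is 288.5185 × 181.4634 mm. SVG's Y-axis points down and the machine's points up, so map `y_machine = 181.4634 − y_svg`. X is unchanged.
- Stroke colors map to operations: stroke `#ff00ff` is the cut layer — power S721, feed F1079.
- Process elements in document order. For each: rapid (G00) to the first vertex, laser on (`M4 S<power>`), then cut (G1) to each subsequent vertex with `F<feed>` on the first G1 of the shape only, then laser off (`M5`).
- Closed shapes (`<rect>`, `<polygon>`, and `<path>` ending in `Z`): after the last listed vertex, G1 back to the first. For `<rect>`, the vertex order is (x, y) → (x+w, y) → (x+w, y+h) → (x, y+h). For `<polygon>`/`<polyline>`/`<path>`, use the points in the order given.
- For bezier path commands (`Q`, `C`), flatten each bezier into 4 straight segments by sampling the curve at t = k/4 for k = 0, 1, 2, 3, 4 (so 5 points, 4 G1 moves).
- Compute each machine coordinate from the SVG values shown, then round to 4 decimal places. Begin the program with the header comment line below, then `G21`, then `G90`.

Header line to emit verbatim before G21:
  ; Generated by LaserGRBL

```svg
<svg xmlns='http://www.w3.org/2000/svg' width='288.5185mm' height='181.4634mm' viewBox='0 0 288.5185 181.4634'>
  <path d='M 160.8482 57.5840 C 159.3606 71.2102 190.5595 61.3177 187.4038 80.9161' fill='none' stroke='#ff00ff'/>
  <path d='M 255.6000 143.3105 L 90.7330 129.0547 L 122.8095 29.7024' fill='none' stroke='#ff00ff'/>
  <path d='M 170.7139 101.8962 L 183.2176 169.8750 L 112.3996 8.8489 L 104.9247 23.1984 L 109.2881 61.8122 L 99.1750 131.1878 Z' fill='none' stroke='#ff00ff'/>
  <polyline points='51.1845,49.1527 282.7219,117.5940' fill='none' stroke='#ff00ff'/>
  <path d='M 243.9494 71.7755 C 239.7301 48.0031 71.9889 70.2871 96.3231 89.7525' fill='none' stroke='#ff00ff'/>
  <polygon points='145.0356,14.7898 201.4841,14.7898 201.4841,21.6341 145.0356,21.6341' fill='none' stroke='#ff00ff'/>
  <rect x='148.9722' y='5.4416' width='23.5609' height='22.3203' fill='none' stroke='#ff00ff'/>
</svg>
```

; Generated by LaserGRBL
G21
G90
G00 X160.8482 Y123.8794
M4 S721
G1 X164.8137 Y117.2412 F1079
G1 X174.7515 Y114.4529
G1 X184.3766 Y110.5448
G1 X187.4038 Y100.5473
M5
G00 X255.6000 Y38.1529
M4 S721
G1 X90.7330 Y52.4087 F1079
G1 X122.8095 Y151.7610
M5
G00 X170.7139 Y79.5672
M4 S721
G1 X183.2176 Y11.5884 F1079
G1 X112.3996 Y172.6145
G1 X104.9247 Y158.2650
G1 X109.2881 Y119.6512
G1 X99.1750 Y50.2756
G1 X170.7139 Y79.5672
M5
G00 X51.1845 Y132.3107
M4 S721
G1 X282.7219 Y63.8694 F1079
M5
G00 X243.9494 Y109.6879
M4 S721
G1 X215.6808 Y119.6453 F1079
G1 X159.4287 Y116.9136
G1 X108.5304 Y106.0748
G1 X96.3231 Y91.7109
M5
G00 X145.0356 Y166.6736
M4 S721
G1 X201.4841 Y166.6736 F1079
G1 X201.4841 Y159.8293
G1 X145.0356 Y159.8293
G1 X145.0356 Y166.6736
M5
G00 X148.9722 Y176.0218
M4 S721
G1 X172.5331 Y176.0218 F1079
G1 X172.5331 Y153.7015
G1 X148.9722 Y153.7015
G1 X148.9722 Y176.0218
M5

viewBox `0 0 288.5185 181.4634` with mm width/height → 1 unit = 1 mm. Flip: y_m = 181.4634 − y_svg.

**Shape 1** — `<path>` cubic bezier, stroke `#ff00ff` → cut (S721, F1079). Control points (SVG): P0=(160.8482,57.5840), P1=(159.3606,71.2102), P2=(190.5595,61.3177), P3=(187.4038,80.9161); sampled at t=k/4. Machine vertices: (160.8482,123.8794) → (164.8137,117.2412) → (174.7515,114.4529) → (184.3766,110.5448) → (187.4038,100.5473). Open path.

**Shape 2** — `<path>` open polyline, stroke `#ff00ff` → cut (S721, F1079). Machine vertices: (255.6000,38.1529) → (90.7330,52.4087) → (122.8095,151.7610). Open path.

**Shape 3** — `<path>` closed polygon, stroke `#ff00ff` → cut (S721, F1079). Machine vertices: (170.7139,79.5672) → (183.2176,11.5884) → (112.3996,172.6145) → (104.9247,158.2650) → (109.2881,119.6512) → (99.1750,50.2756) → (170.7139,79.5672). Closed: final G1 returns to the first vertex.

**Shape 4** — `<polyline>` line segment, stroke `#ff00ff` → cut (S721, F1079). Machine vertices: (51.1845,132.3107) → (282.7219,63.8694). Open path.

**Shape 5** — `<path>` cubic bezier, stroke `#ff00ff` → cut (S721, F1079). Control points (SVG): P0=(243.9494,71.7755), P1=(239.7301,48.0031), P2=(71.9889,70.2871), P3=(96.3231,89.7525); sampled at t=k/4. Machine vertices: (243.9494,109.6879) → (215.6808,119.6453) → (159.4287,116.9136) → (108.5304,106.0748) → (96.3231,91.7109). Open path.

**Shape 6** — `<polygon>` rectangle, stroke `#ff00ff` → cut (S721, F1079). Machine vertices: (145.0356,166.6736) → (201.4841,166.6736) → (201.4841,159.8293) → (145.0356,159.8293) → (145.0356,166.6736). Closed: final G1 returns to the first vertex.

**Shape 7** — `<rect>` rectangle, stroke `#ff00ff` → cut (S721, F1079). Machine vertices: (148.9722,176.0218) → (172.5331,176.0218) → (172.5331,153.7015) → (148.9722,153.7015) → (148.9722,176.0218). Closed: final G1 returns to the first vertex.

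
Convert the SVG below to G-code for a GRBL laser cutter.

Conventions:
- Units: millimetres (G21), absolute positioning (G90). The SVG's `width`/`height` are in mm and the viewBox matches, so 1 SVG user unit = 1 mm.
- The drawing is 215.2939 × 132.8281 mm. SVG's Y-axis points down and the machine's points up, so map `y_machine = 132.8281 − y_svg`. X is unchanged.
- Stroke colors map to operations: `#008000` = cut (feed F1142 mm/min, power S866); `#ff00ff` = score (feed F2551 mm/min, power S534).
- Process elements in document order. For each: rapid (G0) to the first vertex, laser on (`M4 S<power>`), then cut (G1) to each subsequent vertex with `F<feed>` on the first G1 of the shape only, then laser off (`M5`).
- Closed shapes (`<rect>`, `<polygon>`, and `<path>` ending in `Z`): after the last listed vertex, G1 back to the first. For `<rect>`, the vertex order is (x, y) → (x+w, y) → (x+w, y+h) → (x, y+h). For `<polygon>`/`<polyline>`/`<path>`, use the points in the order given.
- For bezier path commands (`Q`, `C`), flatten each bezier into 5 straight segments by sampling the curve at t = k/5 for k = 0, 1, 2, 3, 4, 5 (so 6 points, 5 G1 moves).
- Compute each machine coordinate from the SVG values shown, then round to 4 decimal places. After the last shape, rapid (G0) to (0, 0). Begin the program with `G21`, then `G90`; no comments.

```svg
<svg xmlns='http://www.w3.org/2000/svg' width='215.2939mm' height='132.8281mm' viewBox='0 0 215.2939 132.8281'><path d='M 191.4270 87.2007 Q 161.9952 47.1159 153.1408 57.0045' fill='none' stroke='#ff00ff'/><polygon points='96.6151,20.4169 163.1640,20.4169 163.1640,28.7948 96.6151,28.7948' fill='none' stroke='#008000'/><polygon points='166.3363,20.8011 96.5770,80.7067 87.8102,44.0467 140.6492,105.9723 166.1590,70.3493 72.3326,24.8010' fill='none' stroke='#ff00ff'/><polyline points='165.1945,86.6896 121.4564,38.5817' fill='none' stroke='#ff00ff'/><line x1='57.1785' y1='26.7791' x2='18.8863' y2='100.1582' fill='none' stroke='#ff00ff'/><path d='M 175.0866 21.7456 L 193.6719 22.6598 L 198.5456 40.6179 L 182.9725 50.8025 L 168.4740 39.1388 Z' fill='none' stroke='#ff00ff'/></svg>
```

Since the viewBox matches the mm dimensions, user units are millimetres directly. The only transform is the Y-flip y_m = 132.8281 − y_svg.

Shape 1 is a quadratic bezier drawn with `<path>`. Its stroke #ff00ff means score at S534, F2551. After flipping Y the toolpath is (191.4270,45.6274) → (180.4774,59.6624) → (171.1739,69.6995) → (163.5167,75.7387) → (157.5057,77.7801) → (153.1408,75.8236).

Shape 2 is a rectangle drawn with `<polygon>`. Its stroke #008000 means cut at S866, F1142. After flipping Y the toolpath is (96.6151,112.4112) → (163.1640,112.4112) → (163.1640,104.0333) → (96.6151,104.0333) → (96.6151,112.4112), returning to the start.

Shape 3 is a closed polygon drawn with `<polygon>`. Its stroke #ff00ff means score at S534, F2551. After flipping Y the toolpath is (166.3363,112.0270) → (96.5770,52.1214) → (87.8102,88.7814) → (140.6492,26.8558) → (166.1590,62.4788) → (72.3326,108.0271) → (166.3363,112.0270), returning to the start.

Shape 4 is a line segment drawn with `<polyline>`. Its stroke #ff00ff means score at S534, F2551. After flipping Y the toolpath is (165.1945,46.1385) → (121.4564,94.2464).

Shape 5 is a line segment drawn with `<line>`. Its stroke #ff00ff means score at S534, F2551. After flipping Y the toolpath is (57.1785,106.0490) → (18.8863,32.6699).

Shape 6 is a regular polygon drawn with `<path>`. Its stroke #ff00ff means score at S534, F2551. After flipping Y the toolpath is (175.0866,111.0825) → (193.6719,110.1683) → (198.5456,92.2102) → (182.9725,82.0256) → (168.4740,93.6893) → (175.0866,111.0825), returning to the start.

G21
G90
G0 X191.4270 Y45.6274
M4 S534
G1 X180.4774 Y59.6624 F2551
G1 X171.1739 Y69.6995
G1 X163.5167 Y75.7387
G1 X157.5057 Y77.7801
G1 X153.1408 Y75.8236
M5
G0 X96.6151 Y112.4112
M4 S866
G1 X163.1640 Y112.4112 F1142
G1 X163.1640 Y104.0333
G1 X96.6151 Y104.0333
G1 X96.6151 Y112.4112
M5
G0 X166.3363 Y112.0270
M4 S534
G1 X96.5770 Y52.1214 F2551
G1 X87.8102 Y88.7814
G1 X140.6492 Y26.8558
G1 X166.1590 Y62.4788
G1 X72.3326 Y108.0271
G1 X166.3363 Y112.0270
M5
G0 X165.1945 Y46.1385
M4 S534
G1 X121.4564 Y94.2464 F2551
M5
G0 X57.1785 Y106.0490
M4 S534
G1 X18.8863 Y32.6699 F2551
M5
G0 X175.0866 Y111.0825
M4 S534
G1 X193.6719 Y110.1683 F2551
G1 X198.5456 Y92.2102
G1 X182.9725 Y82.0256
G1 X168.4740 Y93.6893
G1 X175.0866 Y111.0825
M5
G0 X0.0000 Y0.0000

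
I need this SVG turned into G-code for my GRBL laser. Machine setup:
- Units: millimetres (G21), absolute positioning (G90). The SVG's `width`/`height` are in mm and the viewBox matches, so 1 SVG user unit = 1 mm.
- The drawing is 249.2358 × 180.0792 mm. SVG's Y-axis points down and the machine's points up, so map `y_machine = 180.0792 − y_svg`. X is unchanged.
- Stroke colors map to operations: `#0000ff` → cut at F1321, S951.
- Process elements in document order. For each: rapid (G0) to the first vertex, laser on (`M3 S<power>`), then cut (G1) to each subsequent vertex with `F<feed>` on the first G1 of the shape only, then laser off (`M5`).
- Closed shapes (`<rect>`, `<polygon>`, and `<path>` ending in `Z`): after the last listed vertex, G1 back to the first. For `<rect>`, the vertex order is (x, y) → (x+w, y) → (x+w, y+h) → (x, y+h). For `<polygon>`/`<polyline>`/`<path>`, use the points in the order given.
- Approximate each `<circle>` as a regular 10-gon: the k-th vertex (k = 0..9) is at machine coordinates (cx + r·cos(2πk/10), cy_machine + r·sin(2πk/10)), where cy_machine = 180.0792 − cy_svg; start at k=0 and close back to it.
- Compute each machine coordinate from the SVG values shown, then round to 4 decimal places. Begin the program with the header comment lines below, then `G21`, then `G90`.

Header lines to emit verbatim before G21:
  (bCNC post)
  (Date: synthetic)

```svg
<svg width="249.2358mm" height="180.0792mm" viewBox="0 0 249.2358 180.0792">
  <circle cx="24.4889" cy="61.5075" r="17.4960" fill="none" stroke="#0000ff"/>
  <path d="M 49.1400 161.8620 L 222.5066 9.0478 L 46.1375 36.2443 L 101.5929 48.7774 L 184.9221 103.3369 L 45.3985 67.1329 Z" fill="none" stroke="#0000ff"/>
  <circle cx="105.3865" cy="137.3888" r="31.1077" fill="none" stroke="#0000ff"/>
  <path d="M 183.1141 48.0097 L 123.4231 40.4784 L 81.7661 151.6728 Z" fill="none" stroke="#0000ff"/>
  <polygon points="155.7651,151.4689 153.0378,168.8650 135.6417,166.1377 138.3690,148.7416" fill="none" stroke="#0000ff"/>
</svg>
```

viewBox `0 0 249.2358 180.0792` with mm width/height → 1 unit = 1 mm. Flip: y_m = 180.0792 − y_svg.

**Shape 1** — `<circle>` circle, stroke `#0000ff` → cut (S951, F1321). Machine vertices: (41.9849,118.5717) → (38.6435,128.8556) → (29.8955,135.2114) → (19.0823,135.2114) → (10.3343,128.8556) → (6.9929,118.5717) → (10.3343,108.2878) → (19.0823,101.9320) → (29.8955,101.9320) → (38.6435,108.2878) → (41.9849,118.5717). Closed: final G1 returns to the first vertex.

**Shape 2** — `<path>` closed polygon, stroke `#0000ff` → cut (S951, F1321). Machine vertices: (49.1400,18.2172) → (222.5066,171.0314) → (46.1375,143.8349) → (101.5929,131.3018) → (184.9221,76.7423) → (45.3985,112.9463) → (49.1400,18.2172). Closed: final G1 returns to the first vertex.

**Shape 3** — `<circle>` circle, stroke `#0000ff` → cut (S951, F1321). Machine vertices: (136.4942,42.6904) → (130.5532,60.9750) → (114.9993,72.2756) → (95.7737,72.2756) → (80.2198,60.9750) → (74.2788,42.6904) → (80.2198,24.4058) → (95.7737,13.1052) → (114.9993,13.1052) → (130.5532,24.4058) → (136.4942,42.6904). Closed: final G1 returns to the first vertex.

**Shape 4** — `<path>` closed polygon, stroke `#0000ff` → cut (S951, F1321). Machine vertices: (183.1141,132.0695) → (123.4231,139.6008) → (81.7661,28.4064) → (183.1141,132.0695). Closed: final G1 returns to the first vertex.

**Shape 5** — `<polygon>` regular polygon, stroke `#0000ff` → cut (S951, F1321). Machine vertices: (155.7651,28.6103) → (153.0378,11.2142) → (135.6417,13.9415) → (138.3690,31.3376) → (155.7651,28.6103). Closed: final G1 returns to the first vertex.

(bCNC post)
(Date: synthetic)
G21
G90
G0 X41.9849 Y118.5717
M3 S951
G1 X38.6435 Y128.8556 F1321
G1 X29.8955 Y135.2114
G1 X19.0823 Y135.2114
G1 X10.3343 Y128.8556
G1 X6.9929 Y118.5717
G1 X10.3343 Y108.2878
G1 X19.0823 Y101.9320
G1 X29.8955 Y101.9320
G1 X38.6435 Y108.2878
G1 X41.9849 Y118.5717
M5
G0 X49.1400 Y18.2172
M3 S951
G1 X222.5066 Y171.0314 F1321
G1 X46.1375 Y143.8349
G1 X101.5929 Y131.3018
G1 X184.9221 Y76.7423
G1 X45.3985 Y112.9463
G1 X49.1400 Y18.2172
M5
G0 X136.4942 Y42.6904
M3 S951
G1 X130.5532 Y60.9750 F1321
G1 X114.9993 Y72.2756
G1 X95.7737 Y72.2756
G1 X80.2198 Y60.9750
G1 X74.2788 Y42.6904
G1 X80.2198 Y24.4058
G1 X95.7737 Y13.1052
G1 X114.9993 Y13.1052
G1 X130.5532 Y24.4058
G1 X136.4942 Y42.6904
M5
G0 X183.1141 Y132.0695
M3 S951
G1 X123.4231 Y139.6008 F1321
G1 X81.7661 Y28.4064
G1 X183.1141 Y132.0695
M5
G0 X155.7651 Y28.6103
M3 S951
G1 X153.0378 Y11.2142 F1321
G1 X135.6417 Y13.9415
G1 X138.3690 Y31.3376
G1 X155.7651 Y28.6103
M5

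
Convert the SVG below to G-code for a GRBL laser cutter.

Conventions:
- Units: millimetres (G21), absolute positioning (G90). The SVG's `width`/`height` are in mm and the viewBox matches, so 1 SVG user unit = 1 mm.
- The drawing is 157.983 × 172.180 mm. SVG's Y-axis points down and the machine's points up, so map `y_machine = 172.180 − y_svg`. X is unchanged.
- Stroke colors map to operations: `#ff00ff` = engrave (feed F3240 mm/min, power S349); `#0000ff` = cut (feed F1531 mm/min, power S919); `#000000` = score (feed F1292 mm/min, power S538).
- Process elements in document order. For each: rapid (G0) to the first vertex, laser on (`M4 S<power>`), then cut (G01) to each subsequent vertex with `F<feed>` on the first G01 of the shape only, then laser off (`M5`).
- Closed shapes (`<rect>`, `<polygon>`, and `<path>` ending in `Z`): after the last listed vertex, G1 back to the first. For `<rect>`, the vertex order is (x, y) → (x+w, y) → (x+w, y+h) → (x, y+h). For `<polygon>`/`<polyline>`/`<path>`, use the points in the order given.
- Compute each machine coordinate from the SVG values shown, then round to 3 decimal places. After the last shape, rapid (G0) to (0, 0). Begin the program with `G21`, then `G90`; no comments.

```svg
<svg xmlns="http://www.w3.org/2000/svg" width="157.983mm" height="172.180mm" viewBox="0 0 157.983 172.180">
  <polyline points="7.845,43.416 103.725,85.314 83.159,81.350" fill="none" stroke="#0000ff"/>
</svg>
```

G21
G90
G0 X7.845 Y128.764
M4 S919
G01 X103.725 Y86.866 F1531
G01 X83.159 Y90.830
M5
G0 X0.000 Y0.000

Since the viewBox matches the mm dimensions, user units are millimetres directly. The only transform is the Y-flip y_m = 172.180 − y_svg.

Shape 1 is a open polyline drawn with `<polyline>`. Its stroke #0000ff means cut at S919, F1531. After flipping Y the toolpath is (7.845,128.764) → (103.725,86.866) → (83.159,90.830).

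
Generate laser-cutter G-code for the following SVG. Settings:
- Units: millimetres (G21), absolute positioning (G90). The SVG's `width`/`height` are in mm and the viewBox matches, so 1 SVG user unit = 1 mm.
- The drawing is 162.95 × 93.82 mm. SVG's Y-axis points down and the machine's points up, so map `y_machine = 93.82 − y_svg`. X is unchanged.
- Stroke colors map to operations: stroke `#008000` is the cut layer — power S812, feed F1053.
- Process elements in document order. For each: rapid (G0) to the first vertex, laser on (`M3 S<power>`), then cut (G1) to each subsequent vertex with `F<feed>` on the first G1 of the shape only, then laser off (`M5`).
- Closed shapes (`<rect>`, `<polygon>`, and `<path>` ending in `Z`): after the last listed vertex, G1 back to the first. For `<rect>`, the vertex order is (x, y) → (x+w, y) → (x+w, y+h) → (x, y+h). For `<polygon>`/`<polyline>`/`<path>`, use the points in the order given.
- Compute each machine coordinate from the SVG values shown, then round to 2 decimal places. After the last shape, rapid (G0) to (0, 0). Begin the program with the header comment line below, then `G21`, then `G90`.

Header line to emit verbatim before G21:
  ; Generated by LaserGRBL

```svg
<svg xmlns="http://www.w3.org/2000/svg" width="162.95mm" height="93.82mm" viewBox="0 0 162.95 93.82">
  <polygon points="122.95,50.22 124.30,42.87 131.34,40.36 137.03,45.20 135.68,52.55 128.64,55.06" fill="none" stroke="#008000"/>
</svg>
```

viewBox `0 0 162.95 93.82` with mm width/height → 1 unit = 1 mm. Flip: y_m = 93.82 − y_svg.

**Shape 1** — `<polygon>` regular polygon, stroke `#008000` → cut (S812, F1053). Machine vertices: (122.95,43.60) → (124.30,50.95) → (131.34,53.46) → (137.03,48.62) → (135.68,41.27) → (128.64,38.76) → (122.95,43.60). Closed: final G1 returns to the first vertex.

; Generated by LaserGRBL
G21
G90
G0 X122.95 Y43.60
M3 S812
G1 X124.30 Y50.95 F1053
G1 X131.34 Y53.46
G1 X137.03 Y48.62
G1 X135.68 Y41.27
G1 X128.64 Y38.76
G1 X122.95 Y43.60
M5
G0 X0.00 Y0.00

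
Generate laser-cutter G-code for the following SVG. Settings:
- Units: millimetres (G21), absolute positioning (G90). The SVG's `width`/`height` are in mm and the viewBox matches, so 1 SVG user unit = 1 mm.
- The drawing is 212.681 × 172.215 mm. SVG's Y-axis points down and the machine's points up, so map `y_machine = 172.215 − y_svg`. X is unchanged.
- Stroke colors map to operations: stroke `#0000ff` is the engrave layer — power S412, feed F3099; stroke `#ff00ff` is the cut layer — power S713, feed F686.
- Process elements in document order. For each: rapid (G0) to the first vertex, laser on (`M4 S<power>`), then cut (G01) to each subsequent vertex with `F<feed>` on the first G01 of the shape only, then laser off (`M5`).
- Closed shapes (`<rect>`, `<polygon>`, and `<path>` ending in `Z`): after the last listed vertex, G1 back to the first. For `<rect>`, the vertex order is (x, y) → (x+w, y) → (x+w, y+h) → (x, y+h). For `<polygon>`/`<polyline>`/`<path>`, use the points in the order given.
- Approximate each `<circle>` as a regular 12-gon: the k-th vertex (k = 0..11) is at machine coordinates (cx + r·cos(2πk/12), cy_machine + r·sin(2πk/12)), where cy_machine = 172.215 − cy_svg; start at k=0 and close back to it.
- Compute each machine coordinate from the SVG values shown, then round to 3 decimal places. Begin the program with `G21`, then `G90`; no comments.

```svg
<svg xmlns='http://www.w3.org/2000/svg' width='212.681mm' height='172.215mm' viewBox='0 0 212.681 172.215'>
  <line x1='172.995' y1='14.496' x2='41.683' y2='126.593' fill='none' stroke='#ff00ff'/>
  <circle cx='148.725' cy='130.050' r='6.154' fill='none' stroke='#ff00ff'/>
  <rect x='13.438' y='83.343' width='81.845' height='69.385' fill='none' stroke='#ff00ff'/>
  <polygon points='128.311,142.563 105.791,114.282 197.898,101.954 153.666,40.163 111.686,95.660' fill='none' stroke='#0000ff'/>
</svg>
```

Since the viewBox matches the mm dimensions, user units are millimetres directly. The only transform is the Y-flip y_m = 172.215 − y_svg.

Shape 1 is a line segment drawn with `<line>`. Its stroke #ff00ff means cut at S713, F686. After flipping Y the toolpath is (172.995,157.719) → (41.683,45.622).

Shape 2 is a circle drawn with `<circle>`. Its stroke #ff00ff means cut at S713, F686. After flipping Y the toolpath is (154.879,42.165) → (154.055,45.242) → (151.802,47.495) → (148.725,48.319) → (145.648,47.495) → (143.395,45.242) → (142.571,42.165) → (143.395,39.088) → (145.648,36.835) → (148.725,36.011) → (151.802,36.835) → (154.055,39.088) → (154.879,42.165), returning to the start.

Shape 3 is a rectangle drawn with `<rect>`. Its stroke #ff00ff means cut at S713, F686. After flipping Y the toolpath is (13.438,88.872) → (95.283,88.872) → (95.283,19.487) → (13.438,19.487) → (13.438,88.872), returning to the start.

Shape 4 is a closed polygon drawn with `<polygon>`. Its stroke #0000ff means engrave at S412, F3099. After flipping Y the toolpath is (128.311,29.652) → (105.791,57.933) → (197.898,70.261) → (153.666,132.052) → (111.686,76.555) → (128.311,29.652), returning to the start.

G21
G90
G0 X172.995 Y157.719
M4 S713
G01 X41.683 Y45.622 F686
M5
G0 X154.879 Y42.165
M4 S713
G01 X154.055 Y45.242 F686
G01 X151.802 Y47.495
G01 X148.725 Y48.319
G01 X145.648 Y47.495
G01 X143.395 Y45.242
G01 X142.571 Y42.165
G01 X143.395 Y39.088
G01 X145.648 Y36.835
G01 X148.725 Y36.011
G01 X151.802 Y36.835
G01 X154.055 Y39.088
G01 X154.879 Y42.165
M5
G0 X13.438 Y88.872
M4 S713
G01 X95.283 Y88.872 F686
G01 X95.283 Y19.487
G01 X13.438 Y19.487
G01 X13.438 Y88.872
M5
G0 X128.311 Y29.652
M4 S412
G01 X105.791 Y57.933 F3099
G01 X197.898 Y70.261
G01 X153.666 Y132.052
G01 X111.686 Y76.555
G01 X128.311 Y29.652
M5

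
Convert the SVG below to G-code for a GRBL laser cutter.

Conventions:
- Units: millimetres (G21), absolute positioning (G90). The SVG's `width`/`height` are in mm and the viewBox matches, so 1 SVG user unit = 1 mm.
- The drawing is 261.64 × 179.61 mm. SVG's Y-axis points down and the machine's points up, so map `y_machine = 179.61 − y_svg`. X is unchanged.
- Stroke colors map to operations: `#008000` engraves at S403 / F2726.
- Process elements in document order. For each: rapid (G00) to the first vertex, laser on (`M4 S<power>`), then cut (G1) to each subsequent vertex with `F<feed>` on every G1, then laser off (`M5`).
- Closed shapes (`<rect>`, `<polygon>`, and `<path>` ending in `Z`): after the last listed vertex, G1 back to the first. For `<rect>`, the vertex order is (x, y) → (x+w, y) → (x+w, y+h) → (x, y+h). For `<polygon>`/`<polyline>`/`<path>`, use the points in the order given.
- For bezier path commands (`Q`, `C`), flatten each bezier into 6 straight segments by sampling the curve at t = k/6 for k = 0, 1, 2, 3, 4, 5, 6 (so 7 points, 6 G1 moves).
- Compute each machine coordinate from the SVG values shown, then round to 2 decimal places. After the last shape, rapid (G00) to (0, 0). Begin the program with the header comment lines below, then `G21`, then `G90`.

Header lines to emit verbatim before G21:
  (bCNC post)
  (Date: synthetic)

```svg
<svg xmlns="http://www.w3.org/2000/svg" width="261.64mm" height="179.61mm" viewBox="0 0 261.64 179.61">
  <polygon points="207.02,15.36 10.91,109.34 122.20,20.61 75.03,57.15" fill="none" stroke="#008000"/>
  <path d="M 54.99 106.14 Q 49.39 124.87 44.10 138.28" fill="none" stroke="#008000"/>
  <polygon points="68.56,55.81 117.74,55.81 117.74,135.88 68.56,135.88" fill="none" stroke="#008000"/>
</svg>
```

(bCNC post)
(Date: synthetic)
G21
G90
G00 X207.02 Y164.25
M4 S403
G1 X10.91 Y70.27 F2726
G1 X122.20 Y159.00 F2726
G1 X75.03 Y122.46 F2726
G1 X207.02 Y164.25 F2726
M5
G00 X54.99 Y73.47
M4 S403
G1 X53.13 Y67.37 F2726
G1 X51.29 Y61.57 F2726
G1 X49.47 Y56.07 F2726
G1 X47.66 Y50.86 F2726
G1 X45.87 Y45.95 F2726
G1 X44.10 Y41.33 F2726
M5
G00 X68.56 Y123.80
M4 S403
G1 X117.74 Y123.80 F2726
G1 X117.74 Y43.73 F2726
G1 X68.56 Y43.73 F2726
G1 X68.56 Y123.80 F2726
M5
G00 X0.00 Y0.00

viewBox `0 0 261.64 179.61` with mm width/height → 1 unit = 1 mm. Flip: y_m = 179.61 − y_svg.

**Shape 1** — `<polygon>` closed polygon, stroke `#008000` → engrave (S403, F2726). Machine vertices: (207.02,164.25) → (10.91,70.27) → (122.20,159.00) → (75.03,122.46) → (207.02,164.25). Closed: final G1 returns to the first vertex.

**Shape 2** — `<path>` quadratic bezier, stroke `#008000` → engrave (S403, F2726). Control points (SVG): P0=(54.99,106.14), P1=(49.39,124.87), P2=(44.10,138.28); sampled at t=k/6. Machine vertices: (54.99,73.47) → (53.13,67.37) → (51.29,61.57) → (49.47,56.07) → (47.66,50.86) → (45.87,45.95) → (44.10,41.33). Open path.

**Shape 3** — `<polygon>` rectangle, stroke `#008000` → engrave (S403, F2726). Machine vertices: (68.56,123.80) → (117.74,123.80) → (117.74,43.73) → (68.56,43.73) → (68.56,123.80). Closed: final G1 returns to the first vertex.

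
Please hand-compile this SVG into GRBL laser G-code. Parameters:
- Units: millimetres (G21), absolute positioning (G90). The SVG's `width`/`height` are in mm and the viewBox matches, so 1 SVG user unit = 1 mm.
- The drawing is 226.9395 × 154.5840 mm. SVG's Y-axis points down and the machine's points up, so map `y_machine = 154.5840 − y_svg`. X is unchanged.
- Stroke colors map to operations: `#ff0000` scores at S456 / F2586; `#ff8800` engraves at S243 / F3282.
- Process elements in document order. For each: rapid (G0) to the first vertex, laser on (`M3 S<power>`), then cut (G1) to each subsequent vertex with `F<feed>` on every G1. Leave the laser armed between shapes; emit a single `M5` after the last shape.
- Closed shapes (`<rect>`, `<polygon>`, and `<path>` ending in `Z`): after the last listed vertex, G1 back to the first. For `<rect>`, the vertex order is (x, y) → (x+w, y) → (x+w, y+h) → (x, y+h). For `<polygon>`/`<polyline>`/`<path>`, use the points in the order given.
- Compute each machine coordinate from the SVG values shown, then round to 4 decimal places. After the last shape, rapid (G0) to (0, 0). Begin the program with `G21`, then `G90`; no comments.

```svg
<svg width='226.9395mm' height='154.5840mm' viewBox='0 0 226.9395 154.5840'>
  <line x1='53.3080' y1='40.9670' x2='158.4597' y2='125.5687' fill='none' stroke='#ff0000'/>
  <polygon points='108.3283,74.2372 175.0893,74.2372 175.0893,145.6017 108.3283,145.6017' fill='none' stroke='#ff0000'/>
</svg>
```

1 u = 1 mm; y_m = 154.5840 − y.

[1] `<line>` line segment, #ff0000→score S456 F2586: (53.3080,113.6170) → (158.4597,29.0153)

[2] `<polygon>` rectangle, #ff0000→score S456 F2586: (108.3283,80.3468) → (175.0893,80.3468) → (175.0893,8.9823) → (108.3283,8.9823) → (108.3283,80.3468) (closed)

G21
G90
G0 X53.3080 Y113.6170
M3 S456
G1 X158.4597 Y29.0153 F2586
G0 X108.3283 Y80.3468
M3 S456
G1 X175.0893 Y80.3468 F2586
G1 X175.0893 Y8.9823 F2586
G1 X108.3283 Y8.9823 F2586
G1 X108.3283 Y80.3468 F2586
M5
G0 X0.0000 Y0.0000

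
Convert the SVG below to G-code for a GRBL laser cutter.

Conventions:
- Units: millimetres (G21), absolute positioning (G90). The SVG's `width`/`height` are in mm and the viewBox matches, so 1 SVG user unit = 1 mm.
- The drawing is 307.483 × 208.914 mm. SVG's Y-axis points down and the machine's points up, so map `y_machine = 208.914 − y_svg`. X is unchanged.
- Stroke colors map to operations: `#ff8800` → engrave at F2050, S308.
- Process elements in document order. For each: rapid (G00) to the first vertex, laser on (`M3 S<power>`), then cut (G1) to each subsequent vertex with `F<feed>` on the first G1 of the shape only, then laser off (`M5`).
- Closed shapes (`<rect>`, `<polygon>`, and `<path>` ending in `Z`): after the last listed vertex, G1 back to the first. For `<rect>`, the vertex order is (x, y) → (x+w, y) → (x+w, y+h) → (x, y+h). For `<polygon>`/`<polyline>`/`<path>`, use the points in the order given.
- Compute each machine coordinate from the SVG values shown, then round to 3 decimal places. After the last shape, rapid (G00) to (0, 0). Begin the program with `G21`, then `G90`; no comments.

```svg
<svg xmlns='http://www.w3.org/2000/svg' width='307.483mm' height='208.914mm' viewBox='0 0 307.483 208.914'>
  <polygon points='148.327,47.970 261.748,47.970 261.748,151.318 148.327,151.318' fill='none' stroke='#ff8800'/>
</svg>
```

1 u = 1 mm; y_m = 208.914 − y.

[1] `<polygon>` rectangle, #ff8800→engrave S308 F2050: (148.327,160.944) → (261.748,160.944) → (261.748,57.596) → (148.327,57.596) → (148.327,160.944) (closed)

G21
G90
G00 X148.327 Y160.944
M3 S308
G1 X261.748 Y160.944 F2050
G1 X261.748 Y57.596
G1 X148.327 Y57.596
G1 X148.327 Y160.944
M5
G00 X0.000 Y0.000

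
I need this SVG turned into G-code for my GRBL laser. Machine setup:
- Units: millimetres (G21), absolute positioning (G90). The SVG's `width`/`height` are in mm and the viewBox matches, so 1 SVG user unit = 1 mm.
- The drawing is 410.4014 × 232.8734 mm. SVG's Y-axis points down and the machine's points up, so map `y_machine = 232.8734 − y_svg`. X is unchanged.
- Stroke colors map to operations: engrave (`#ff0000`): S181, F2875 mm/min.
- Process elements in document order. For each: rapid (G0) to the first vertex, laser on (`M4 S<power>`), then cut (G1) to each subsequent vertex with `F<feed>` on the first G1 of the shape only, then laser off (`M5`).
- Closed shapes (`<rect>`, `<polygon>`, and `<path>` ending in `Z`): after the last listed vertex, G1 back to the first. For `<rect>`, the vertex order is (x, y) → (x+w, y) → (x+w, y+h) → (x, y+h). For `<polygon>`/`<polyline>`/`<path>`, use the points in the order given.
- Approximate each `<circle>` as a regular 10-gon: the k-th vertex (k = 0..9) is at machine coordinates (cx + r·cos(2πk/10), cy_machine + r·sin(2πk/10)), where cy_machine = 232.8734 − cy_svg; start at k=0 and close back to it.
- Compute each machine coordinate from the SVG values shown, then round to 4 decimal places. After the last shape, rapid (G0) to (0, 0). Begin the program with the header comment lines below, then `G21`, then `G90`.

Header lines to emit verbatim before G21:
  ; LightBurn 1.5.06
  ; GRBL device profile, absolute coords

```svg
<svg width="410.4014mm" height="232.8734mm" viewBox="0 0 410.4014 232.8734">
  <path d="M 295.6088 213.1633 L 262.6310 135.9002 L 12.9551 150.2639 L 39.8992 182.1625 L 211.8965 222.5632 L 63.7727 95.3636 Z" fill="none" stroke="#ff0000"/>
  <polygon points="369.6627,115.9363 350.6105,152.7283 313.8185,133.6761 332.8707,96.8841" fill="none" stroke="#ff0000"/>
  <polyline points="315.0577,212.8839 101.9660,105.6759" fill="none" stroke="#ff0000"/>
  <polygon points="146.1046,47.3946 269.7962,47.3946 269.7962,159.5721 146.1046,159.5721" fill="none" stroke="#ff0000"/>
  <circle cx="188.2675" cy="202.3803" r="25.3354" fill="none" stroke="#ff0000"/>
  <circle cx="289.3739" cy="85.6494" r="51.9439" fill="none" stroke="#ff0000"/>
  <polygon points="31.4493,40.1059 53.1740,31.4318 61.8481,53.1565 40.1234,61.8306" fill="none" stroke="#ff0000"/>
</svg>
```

; LightBurn 1.5.06
; GRBL device profile, absolute coords
G21
G90
G0 X295.6088 Y19.7101
M4 S181
G1 X262.6310 Y96.9732 F2875
G1 X12.9551 Y82.6095
G1 X39.8992 Y50.7109
G1 X211.8965 Y10.3102
G1 X63.7727 Y137.5098
G1 X295.6088 Y19.7101
M5
G0 X369.6627 Y116.9371
M4 S181
G1 X350.6105 Y80.1451 F2875
G1 X313.8185 Y99.1973
G1 X332.8707 Y135.9893
G1 X369.6627 Y116.9371
M5
G0 X315.0577 Y19.9895
M4 S181
G1 X101.9660 Y127.1975 F2875
M5
G0 X146.1046 Y185.4788
M4 S181
G1 X269.7962 Y185.4788 F2875
G1 X269.7962 Y73.3013
G1 X146.1046 Y73.3013
G1 X146.1046 Y185.4788
M5
G0 X213.6029 Y30.4931
M4 S181
G1 X208.7643 Y45.3849 F2875
G1 X196.0966 Y54.5885
G1 X180.4384 Y54.5885
G1 X167.7707 Y45.3849
G1 X162.9321 Y30.4931
G1 X167.7707 Y15.6013
G1 X180.4384 Y6.3977
G1 X196.0966 Y6.3977
G1 X208.7643 Y15.6013
G1 X213.6029 Y30.4931
M5
G0 X341.3178 Y147.2240
M4 S181
G1 X331.3974 Y177.7559 F2875
G1 X305.4254 Y196.6256
G1 X273.3224 Y196.6256
G1 X247.3504 Y177.7559
G1 X237.4300 Y147.2240
G1 X247.3504 Y116.6921
G1 X273.3224 Y97.8224
G1 X305.4254 Y97.8224
G1 X331.3974 Y116.6921
G1 X341.3178 Y147.2240
M5
G0 X31.4493 Y192.7675
M4 S181
G1 X53.1740 Y201.4416 F2875
G1 X61.8481 Y179.7169
G1 X40.1234 Y171.0428
G1 X31.4493 Y192.7675
M5
G0 X0.0000 Y0.0000

Since the viewBox matches the mm dimensions, user units are millimetres directly. The only transform is the Y-flip y_m = 232.8734 − y_svg.

Shape 1 is a closed polygon drawn with `<path>`. Its stroke #ff0000 means engrave at S181, F2875. After flipping Y the toolpath is (295.6088,19.7101) → (262.6310,96.9732) → (12.9551,82.6095) → (39.8992,50.7109) → (211.8965,10.3102) → (63.7727,137.5098) → (295.6088,19.7101), returning to the start.

Shape 2 is a regular polygon drawn with `<polygon>`. Its stroke #ff0000 means engrave at S181, F2875. After flipping Y the toolpath is (369.6627,116.9371) → (350.6105,80.1451) → (313.8185,99.1973) → (332.8707,135.9893) → (369.6627,116.9371), returning to the start.

Shape 3 is a line segment drawn with `<polyline>`. Its stroke #ff0000 means engrave at S181, F2875. After flipping Y the toolpath is (315.0577,19.9895) → (101.9660,127.1975).

Shape 4 is a rectangle drawn with `<polygon>`. Its stroke #ff0000 means engrave at S181, F2875. After flipping Y the toolpath is (146.1046,185.4788) → (269.7962,185.4788) → (269.7962,73.3013) → (146.1046,73.3013) → (146.1046,185.4788), returning to the start.

Shape 5 is a circle drawn with `<circle>`. Its stroke #ff0000 means engrave at S181, F2875. After flipping Y the toolpath is (213.6029,30.4931) → (208.7643,45.3849) → (196.0966,54.5885) → (180.4384,54.5885) → (167.7707,45.3849) → (162.9321,30.4931) → (167.7707,15.6013) → (180.4384,6.3977) → (196.0966,6.3977) → (208.7643,15.6013) → (213.6029,30.4931), returning to the start.

Shape 6 is a circle drawn with `<circle>`. Its stroke #ff0000 means engrave at S181, F2875. After flipping Y the toolpath is (341.3178,147.2240) → (331.3974,177.7559) → (305.4254,196.6256) → (273.3224,196.6256) → (247.3504,177.7559) → (237.4300,147.2240) → (247.3504,116.6921) → (273.3224,97.8224) → (305.4254,97.8224) → (331.3974,116.6921) → (341.3178,147.2240), returning to the start.

Shape 7 is a regular polygon drawn with `<polygon>`. Its stroke #ff0000 means engrave at S181, F2875. After flipping Y the toolpath is (31.4493,192.7675) → (53.1740,201.4416) → (61.8481,179.7169) → (40.1234,171.0428) → (31.4493,192.7675), returning to the start.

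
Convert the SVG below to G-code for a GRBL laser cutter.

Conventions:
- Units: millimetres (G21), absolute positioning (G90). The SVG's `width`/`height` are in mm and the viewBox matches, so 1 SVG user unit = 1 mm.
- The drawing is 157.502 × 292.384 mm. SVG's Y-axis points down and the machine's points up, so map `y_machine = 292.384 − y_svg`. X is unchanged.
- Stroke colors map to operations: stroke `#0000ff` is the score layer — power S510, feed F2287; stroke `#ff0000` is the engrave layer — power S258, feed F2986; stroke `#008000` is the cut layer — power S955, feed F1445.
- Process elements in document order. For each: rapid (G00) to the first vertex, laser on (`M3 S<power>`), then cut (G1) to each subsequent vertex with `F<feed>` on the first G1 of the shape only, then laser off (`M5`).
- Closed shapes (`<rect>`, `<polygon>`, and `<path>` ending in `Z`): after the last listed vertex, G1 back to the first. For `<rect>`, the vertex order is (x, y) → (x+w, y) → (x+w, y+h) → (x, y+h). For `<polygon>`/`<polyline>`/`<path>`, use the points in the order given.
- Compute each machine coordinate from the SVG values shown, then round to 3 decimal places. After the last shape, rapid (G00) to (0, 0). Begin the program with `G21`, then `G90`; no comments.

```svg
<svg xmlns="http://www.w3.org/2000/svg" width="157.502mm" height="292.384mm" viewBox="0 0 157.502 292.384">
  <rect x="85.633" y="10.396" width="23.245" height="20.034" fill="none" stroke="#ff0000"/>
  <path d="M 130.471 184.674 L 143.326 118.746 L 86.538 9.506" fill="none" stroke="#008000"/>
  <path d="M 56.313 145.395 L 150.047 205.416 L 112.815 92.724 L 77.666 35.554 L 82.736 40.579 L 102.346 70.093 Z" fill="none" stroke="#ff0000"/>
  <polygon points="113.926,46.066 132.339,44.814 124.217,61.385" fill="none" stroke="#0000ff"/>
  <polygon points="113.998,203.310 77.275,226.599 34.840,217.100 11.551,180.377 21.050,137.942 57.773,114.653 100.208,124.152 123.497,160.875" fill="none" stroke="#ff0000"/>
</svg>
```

1 u = 1 mm; y_m = 292.384 − y.

[1] `<rect>` rectangle, #ff0000→engrave S258 F2986: (85.633,281.988) → (108.878,281.988) → (108.878,261.954) → (85.633,261.954) → (85.633,281.988) (closed)

[2] `<path>` open polyline, #008000→cut S955 F1445: (130.471,107.710) → (143.326,173.638) → (86.538,282.878)

[3] `<path>` closed polygon, #ff0000→engrave S258 F2986: (56.313,146.989) → (150.047,86.968) → (112.815,199.660) → (77.666,256.830) → (82.736,251.805) → (102.346,222.291) → (56.313,146.989) (closed)

[4] `<polygon>` regular polygon, #0000ff→score S510 F2287: (113.926,246.318) → (132.339,247.570) → (124.217,230.999) → (113.926,246.318) (closed)

[5] `<polygon>` regular polygon, #ff0000→engrave S258 F2986: (113.998,89.074) → (77.275,65.785) → (34.840,75.284) → (11.551,112.007) → (21.050,154.442) → (57.773,177.731) → (100.208,168.232) → (123.497,131.509) → (113.998,89.074) (closed)

G21
G90
G00 X85.633 Y281.988
M3 S258
G1 X108.878 Y281.988 F2986
G1 X108.878 Y261.954
G1 X85.633 Y261.954
G1 X85.633 Y281.988
M5
G00 X130.471 Y107.710
M3 S955
G1 X143.326 Y173.638 F1445
G1 X86.538 Y282.878
M5
G00 X56.313 Y146.989
M3 S258
G1 X150.047 Y86.968 F2986
G1 X112.815 Y199.660
G1 X77.666 Y256.830
G1 X82.736 Y251.805
G1 X102.346 Y222.291
G1 X56.313 Y146.989
M5
G00 X113.926 Y246.318
M3 S510
G1 X132.339 Y247.570 F2287
G1 X124.217 Y230.999
G1 X113.926 Y246.318
M5
G00 X113.998 Y89.074
M3 S258
G1 X77.275 Y65.785 F2986
G1 X34.840 Y75.284
G1 X11.551 Y112.007
G1 X21.050 Y154.442
G1 X57.773 Y177.731
G1 X100.208 Y168.232
G1 X123.497 Y131.509
G1 X113.998 Y89.074
M5
G00 X0.000 Y0.000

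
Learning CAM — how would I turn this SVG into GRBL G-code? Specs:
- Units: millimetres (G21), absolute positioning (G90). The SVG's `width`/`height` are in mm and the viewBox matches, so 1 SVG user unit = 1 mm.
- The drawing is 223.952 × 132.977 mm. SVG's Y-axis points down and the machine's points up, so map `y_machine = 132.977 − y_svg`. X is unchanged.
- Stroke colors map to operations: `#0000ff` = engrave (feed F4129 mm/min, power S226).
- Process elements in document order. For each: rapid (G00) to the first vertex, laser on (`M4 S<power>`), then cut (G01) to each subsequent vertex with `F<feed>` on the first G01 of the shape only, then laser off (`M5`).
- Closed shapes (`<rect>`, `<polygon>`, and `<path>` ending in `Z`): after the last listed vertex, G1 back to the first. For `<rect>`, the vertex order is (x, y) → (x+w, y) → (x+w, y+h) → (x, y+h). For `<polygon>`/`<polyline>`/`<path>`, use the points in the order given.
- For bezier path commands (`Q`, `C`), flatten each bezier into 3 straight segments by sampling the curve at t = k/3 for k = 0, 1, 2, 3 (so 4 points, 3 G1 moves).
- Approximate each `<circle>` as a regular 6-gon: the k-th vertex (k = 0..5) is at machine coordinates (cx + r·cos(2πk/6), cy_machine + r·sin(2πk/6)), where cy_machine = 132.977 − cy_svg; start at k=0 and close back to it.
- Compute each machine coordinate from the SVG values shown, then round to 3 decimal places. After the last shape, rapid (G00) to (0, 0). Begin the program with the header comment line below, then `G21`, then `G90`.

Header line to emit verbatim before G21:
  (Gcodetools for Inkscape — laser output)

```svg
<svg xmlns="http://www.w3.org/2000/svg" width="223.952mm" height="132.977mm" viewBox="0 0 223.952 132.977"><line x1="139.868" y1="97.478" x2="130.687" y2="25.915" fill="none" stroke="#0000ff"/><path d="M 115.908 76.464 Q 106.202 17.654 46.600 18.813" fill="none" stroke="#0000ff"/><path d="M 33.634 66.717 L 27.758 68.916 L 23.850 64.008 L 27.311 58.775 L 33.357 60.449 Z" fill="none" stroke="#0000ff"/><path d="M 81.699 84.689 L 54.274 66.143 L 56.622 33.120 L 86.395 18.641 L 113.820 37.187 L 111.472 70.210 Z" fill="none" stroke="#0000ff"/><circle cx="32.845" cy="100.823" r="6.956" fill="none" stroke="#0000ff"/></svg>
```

1 u = 1 mm; y_m = 132.977 − y.

[1] `<line>` line segment, #0000ff→engrave S226 F4129: (139.868,35.499) → (130.687,107.062)

[2] `<path>` quadratic bezier, #0000ff→engrave S226 F4129: (115.908,56.513) → (103.893,89.056) → (80.791,108.273) → (46.600,114.164)

[3] `<path>` regular polygon, #0000ff→engrave S226 F4129: (33.634,66.260) → (27.758,64.061) → (23.850,68.969) → (27.311,74.202) → (33.357,72.528) → (33.634,66.260) (closed)

[4] `<path>` regular polygon, #0000ff→engrave S226 F4129: (81.699,48.288) → (54.274,66.834) → (56.622,99.857) → (86.395,114.336) → (113.820,95.790) → (111.472,62.767) → (81.699,48.288) (closed)

[5] `<circle>` circle, #0000ff→engrave S226 F4129: (39.801,32.154) → (36.323,38.178) → (29.367,38.178) → (25.889,32.154) → (29.367,26.130) → (36.323,26.130) → (39.801,32.154) (closed)

(Gcodetools for Inkscape — laser output)
G21
G90
G00 X139.868 Y35.499
M4 S226
G01 X130.687 Y107.062 F4129
M5
G00 X115.908 Y56.513
M4 S226
G01 X103.893 Y89.056 F4129
G01 X80.791 Y108.273
G01 X46.600 Y114.164
M5
G00 X33.634 Y66.260
M4 S226
G01 X27.758 Y64.061 F4129
G01 X23.850 Y68.969
G01 X27.311 Y74.202
G01 X33.357 Y72.528
G01 X33.634 Y66.260
M5
G00 X81.699 Y48.288
M4 S226
G01 X54.274 Y66.834 F4129
G01 X56.622 Y99.857
G01 X86.395 Y114.336
G01 X113.820 Y95.790
G01 X111.472 Y62.767
G01 X81.699 Y48.288
M5
G00 X39.801 Y32.154
M4 S226
G01 X36.323 Y38.178 F4129
G01 X29.367 Y38.178
G01 X25.889 Y32.154
G01 X29.367 Y26.130
G01 X36.323 Y26.130
G01 X39.801 Y32.154
M5
G00 X0.000 Y0.000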